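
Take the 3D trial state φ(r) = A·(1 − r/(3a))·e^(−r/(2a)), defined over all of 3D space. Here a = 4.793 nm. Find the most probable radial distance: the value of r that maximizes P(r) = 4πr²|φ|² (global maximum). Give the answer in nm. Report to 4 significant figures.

r ≈ 4.793 nm

Set d/dr [P(r) = 4πr²|φ|²] = 0 and solve for r > 0.
This gives r = a.
With a = 4.793, the most probable radial distance is 4.7930 nm.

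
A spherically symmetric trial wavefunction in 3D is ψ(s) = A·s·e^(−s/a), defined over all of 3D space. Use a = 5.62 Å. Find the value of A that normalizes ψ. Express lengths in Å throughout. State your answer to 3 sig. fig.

A ≈ 0.00435 Å^(-5/2)

Normalization requires ∫|ψ|² 4πs² ds = 1, integrated from 0 to ∞.
The integral (without the A² prefactor) comes out to 3·π·a^5.
So A² = (3·π·a^5)^(−1).
Substituting a = 5.62 gives A² = 0.00001893, so A = 0.004350.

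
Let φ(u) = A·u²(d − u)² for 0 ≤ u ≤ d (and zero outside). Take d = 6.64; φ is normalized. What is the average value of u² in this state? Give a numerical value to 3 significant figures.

⟨u²⟩ = ∫ u^2 |φ|² du over the full domain.
Expanding the polynomial and integrating term by term, evaluating both integrals, ⟨u²⟩ = 3·d^2/11.
With d = 6.64, ⟨u^2⟩ = 12.02.

⟨u^2⟩ ≈ 12.0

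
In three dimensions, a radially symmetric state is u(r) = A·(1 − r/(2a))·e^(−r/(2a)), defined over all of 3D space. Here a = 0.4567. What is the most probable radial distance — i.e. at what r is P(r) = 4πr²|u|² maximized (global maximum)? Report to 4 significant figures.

Differentiate P(r) = 4πr²|u|² with respect to r and set to zero.
Solving yields r = a·(√(5) + 3).
With a = 0.4567, the most probable radial distance is 2.3913.

r ≈ 2.391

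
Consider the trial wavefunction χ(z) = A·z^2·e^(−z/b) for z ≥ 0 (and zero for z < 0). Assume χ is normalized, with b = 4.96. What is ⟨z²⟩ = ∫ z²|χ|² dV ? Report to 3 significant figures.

The expectation value is the |χ|²-weighted average of z^2: ∫ z^2|χ|² dz.
Evaluating both integrals, ⟨z²⟩ = 15·b^2/2.
With b = 4.96, ⟨z^2⟩ = 184.5.

⟨z^2⟩ ≈ 185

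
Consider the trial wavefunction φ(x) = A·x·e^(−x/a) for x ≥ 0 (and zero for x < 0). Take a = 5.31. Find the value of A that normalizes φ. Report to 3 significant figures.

We need A² ∫|f|² dx = 1, taking the integral from 0 to ∞.
∫|φ|² dx = A²·(a^3/4).
Setting this equal to 1 gives A² = 1/(a^3/4).
Substituting a = 5.31 gives A² = 0.02672, so A = 0.1635.

A ≈ 0.163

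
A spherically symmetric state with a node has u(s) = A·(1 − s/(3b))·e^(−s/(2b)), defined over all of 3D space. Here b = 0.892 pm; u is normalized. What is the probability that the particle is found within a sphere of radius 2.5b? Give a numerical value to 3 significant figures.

P ≈ 0.349

P = ∫ |u|² 4πs² ds over s ≤ 2.5b.
A² is fixed by ∫₀^∞ 4πs²|u|² ds = 1, i.e. A² = (8·π·b^3/3)^(−1).
In terms of t = s/b (A², 4π and the length scale all cancel between numerator and denominator), P = [∫_{0}^{2.5} t^2·(1 - t/3)^2·e^(-t) dt] / [∫_{0}^{∞} t^2·(1 - t/3)^2·e^(-t) dt].
An antiderivative of t^2·(1 - t/3)^2·e^(-t) is (-t^4 + 2·t^3 - 3·t^2 - 6·t - 6)·e^(-t)/9; evaluating from 0 to 2.5 gives 2/3 - 761·e^(-5/2)/144, while the full integral is 2/3.
The region integral divided by the full integral gives P = 0.3493.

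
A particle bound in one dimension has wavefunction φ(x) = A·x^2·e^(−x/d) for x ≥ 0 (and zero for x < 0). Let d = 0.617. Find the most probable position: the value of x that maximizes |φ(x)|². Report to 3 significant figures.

The maximum of |φ(x)|² occurs where its derivative vanishes.
Solving yields x = 2·d.
With d = 0.617, the most probable position is 1.234.

x ≈ 1.23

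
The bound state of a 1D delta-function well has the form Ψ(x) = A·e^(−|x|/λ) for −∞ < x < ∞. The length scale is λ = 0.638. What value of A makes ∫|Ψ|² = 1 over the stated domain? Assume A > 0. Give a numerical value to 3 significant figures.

A ≈ 1.25

We need A² ∫|f|² dx = 1, taking the integral from −∞ to ∞.
Recall ∫₀^∞ x^m e^(−x/β) dx = m!·β^(m+1), the integral (without the A² prefactor) comes out to λ.
Setting this equal to 1 gives A² = 1/(λ).
With λ = 0.638: A² = 1.567 and A = 1.252.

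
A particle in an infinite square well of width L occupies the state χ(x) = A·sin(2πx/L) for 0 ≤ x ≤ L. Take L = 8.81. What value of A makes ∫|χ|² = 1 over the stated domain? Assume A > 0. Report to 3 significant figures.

A ≈ 0.476

Require ∫ |χ|² dx = 1 over the whole domain.
With ∫₀^L sin²(nπx/L) dx = L/2, carrying out the integral gives A² · L/2.
So A² = (L/2)^(−1).
Plugging in L = 8.81 yields A = 0.4765.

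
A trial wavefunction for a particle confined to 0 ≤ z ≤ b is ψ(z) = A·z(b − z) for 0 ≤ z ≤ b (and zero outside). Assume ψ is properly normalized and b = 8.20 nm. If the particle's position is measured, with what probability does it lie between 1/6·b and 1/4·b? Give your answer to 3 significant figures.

P = ∫_{1/6·b}^{1/4·b} |ψ(z)|² dz.
With A² fixed by ∫|ψ|² = 1, i.e. A² = (b^5/30)^(−1), substitute and integrate.
Let u = z/b; then A² and the length scale cancel, so P = ∫_{1/6}^{1/4} u^2·(1 - u)^2 du ÷ ∫_{0}^{1} u^2·(1 - u)^2 du.
Using ∫ u^2·(1 - u)^2 du = u^3·(6·u^2 - 15·u + 10)/30, the numerator is ≈ 0.0022674 and the denominator is 1/30.
This works out to P = 0.06802.

P ≈ 0.0680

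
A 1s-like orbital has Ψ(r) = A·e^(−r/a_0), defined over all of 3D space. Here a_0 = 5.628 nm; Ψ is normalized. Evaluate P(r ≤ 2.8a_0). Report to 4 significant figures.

P ≈ 0.9176

Integrate the radial probability density 4πr²|Ψ|² over r ≤ 2.8a_0.
Normalization gives A² = 1/(π·a_0^3).
Substituting u = r/a_0, A², 4π and the length scale all cancel in the ratio: P = ∫_{0}^{2.8} u^2·e^(-2·u) du / ∫_{0}^{∞} u^2·e^(-2·u) du.
With ∫ u^2·e^(-2·u) du = -(2·u^2 + 2·u + 1)·e^(-2·u)/4 + C, the region integral is 1/4 - 557·e^(-28/5)/100 and the full one is 1/4.
This evaluates to P = 0.91761.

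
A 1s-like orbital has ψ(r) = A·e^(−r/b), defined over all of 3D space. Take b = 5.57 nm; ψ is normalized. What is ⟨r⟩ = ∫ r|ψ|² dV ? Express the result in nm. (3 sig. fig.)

⟨r⟩ = ∫ r |ψ|² 4πr² dr over the full domain.
The ratio of the moment integral to the normalization integral gives ⟨r⟩ = 3·b/2.
Putting b = 5.57 gives 8.355.

⟨r⟩ ≈ 8.36 nm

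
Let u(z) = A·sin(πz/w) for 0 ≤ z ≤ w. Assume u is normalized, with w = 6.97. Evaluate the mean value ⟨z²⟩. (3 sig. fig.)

By definition ⟨z²⟩ = ∫ z^2 |u(z)|² dz.
With ∫₀^w sin²(nπz/w) dz = w/2, evaluating both integrals, ⟨z²⟩ = -w^2/(2·π^2) + w^2/3.
Putting w = 6.97 gives 13.73.

⟨z^2⟩ ≈ 13.7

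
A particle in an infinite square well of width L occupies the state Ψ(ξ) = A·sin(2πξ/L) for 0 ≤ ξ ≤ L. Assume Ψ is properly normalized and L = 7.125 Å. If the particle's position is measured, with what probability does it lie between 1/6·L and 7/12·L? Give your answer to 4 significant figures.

|Ψ|² is the probability density, so P = ∫_{1/6·L}^{7/12·L} |Ψ|² dξ.
The normalization integral ∫|Ψ|²dξ over the whole domain equals L/2·A², and A² cancels in the ratio.
In terms of u = ξ/L (A² and the length scale cancel between numerator and denominator), P = [∫_{1/6}^{7/12} sin(2·π·u)^2 du] / [∫_{0}^{1} sin(2·π·u)^2 du].
With ∫ sin(2·π·u)^2 du = u/2 - sin(4·π·u)/(8·π) + C, the region integral is 5/24 and the full one is 1/2.
This works out to P = 5/12.

P ≈ 0.4167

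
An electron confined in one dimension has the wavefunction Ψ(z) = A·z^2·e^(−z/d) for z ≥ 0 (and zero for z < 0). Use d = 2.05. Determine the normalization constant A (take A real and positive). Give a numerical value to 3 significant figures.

Normalization requires ∫|Ψ|² dz = 1, integrated from 0 to ∞.
Carrying out the integral gives A² · 3·d^5/4.
Setting this equal to 1 gives A² = 1/(3·d^5/4).
Plugging in d = 2.05 yields A = 0.1919.

A ≈ 0.192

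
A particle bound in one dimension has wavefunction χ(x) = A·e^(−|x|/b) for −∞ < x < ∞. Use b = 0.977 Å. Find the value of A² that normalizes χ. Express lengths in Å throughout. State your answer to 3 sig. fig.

A^2 ≈ 1.02 Å^(-1)

The normalization condition is ∫|χ|² dx = 1 from −∞ to ∞.
Using ∫₀^∞ xⁿ e^(−αx) dx = n!/αⁿ⁺¹, carrying out the integral gives A² · b.
Hence A² = 1/[b].
Plugging in b = 0.977 yields A = 1.012.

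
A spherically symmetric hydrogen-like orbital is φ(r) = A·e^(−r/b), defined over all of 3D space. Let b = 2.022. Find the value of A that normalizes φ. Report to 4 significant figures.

The normalization condition is ∫|φ|² 4πr² dr = 1 from 0 to ∞.
In 3D with spherical symmetry the volume element is 4πr² dr.
Carrying out the integral gives A² · π·b^3.
Hence A² = 1/[π·b^3].
Substituting b = 2.022 gives A² = 0.038504, so A = 0.19622.

A ≈ 0.1962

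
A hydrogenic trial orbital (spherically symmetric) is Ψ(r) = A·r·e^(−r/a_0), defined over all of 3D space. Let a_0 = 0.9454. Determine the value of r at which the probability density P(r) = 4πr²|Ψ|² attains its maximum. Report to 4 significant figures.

Set d/dr [P(r) = 4πr²|Ψ|²] = 0 and solve for r > 0.
This gives r = 2·a_0.
With a_0 = 0.9454, the most probable radial distance is 1.8908.

r ≈ 1.891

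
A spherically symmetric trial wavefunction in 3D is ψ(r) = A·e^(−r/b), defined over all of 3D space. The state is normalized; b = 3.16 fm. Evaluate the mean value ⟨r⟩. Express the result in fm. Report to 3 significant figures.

⟨r⟩ ≈ 4.74 fm

The expectation value is the |ψ|²-weighted average of r: ∫ r|ψ|² 4πr² dr.
With ∫₀^∞ r^3 e^(−αr) dr = 3!/α^4, the ratio of the moment integral to the normalization integral gives ⟨r⟩ = 3·b/2.
With b = 3.16, ⟨r⟩ = 4.740.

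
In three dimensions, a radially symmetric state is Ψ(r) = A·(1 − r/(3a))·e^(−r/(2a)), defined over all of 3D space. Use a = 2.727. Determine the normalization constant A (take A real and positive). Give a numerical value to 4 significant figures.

A ≈ 0.07672

The normalization condition is ∫|Ψ|² 4πr² dr = 1 from 0 to ∞.
(Spherical symmetry: dV = 4πr² dr.)
With ∫₀^∞ r^4 e^(−αr) dr = 4!/α^5, the integral (without the A² prefactor) comes out to 8·π·a^3/3.
So A² = (8·π·a^3/3)^(−1).
With a = 2.727: A² = 0.0058861 and A = 0.076721.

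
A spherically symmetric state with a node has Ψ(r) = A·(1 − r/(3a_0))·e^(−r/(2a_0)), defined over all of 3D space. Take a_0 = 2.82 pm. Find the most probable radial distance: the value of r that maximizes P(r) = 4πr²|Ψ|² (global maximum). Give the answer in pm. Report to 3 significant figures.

The maximum of P(r) = 4πr²|Ψ|² occurs where its derivative vanishes.
This gives r = a_0.
With a_0 = 2.82, the most probable radial distance is 2.820 pm.

r ≈ 2.82 pm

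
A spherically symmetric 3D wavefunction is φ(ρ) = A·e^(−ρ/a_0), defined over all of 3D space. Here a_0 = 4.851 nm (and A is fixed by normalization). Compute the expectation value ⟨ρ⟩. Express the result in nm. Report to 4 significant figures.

⟨ρ⟩ ≈ 7.277 nm

By definition ⟨ρ⟩ = ∫ ρ |φ(ρ)|² 4πρ² dρ.
Since the A² factors cancel between numerator and denominator, ⟨ρ⟩ = 3·a_0/2.
With a_0 = 4.851, ⟨ρ⟩ = 7.2765.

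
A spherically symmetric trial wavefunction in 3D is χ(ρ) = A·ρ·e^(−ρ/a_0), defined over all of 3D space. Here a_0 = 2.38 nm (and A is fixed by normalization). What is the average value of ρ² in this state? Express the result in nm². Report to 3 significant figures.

⟨ρ^2⟩ ≈ 42.5 nm^2

⟨ρ²⟩ = ∫ ρ^2 |χ|² 4πρ² dρ over the full domain.
Evaluating both integrals, ⟨ρ²⟩ = 15·a_0^2/2.
With a_0 = 2.38, ⟨ρ^2⟩ = 42.48.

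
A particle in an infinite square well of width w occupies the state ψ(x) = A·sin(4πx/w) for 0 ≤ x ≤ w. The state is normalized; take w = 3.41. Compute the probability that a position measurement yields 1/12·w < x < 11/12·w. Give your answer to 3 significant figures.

P ≈ 0.902

|ψ|² is the probability density, so P = ∫_{1/12·w}^{11/12·w} |ψ|² dx.
Since A² = 1/(w/2), this is the region integral divided by the full normalization integral.
Substituting u = x/w, A² and the length scale cancel in the ratio: P = ∫_{1/12}^{11/12} sin(4·π·u)^2 du / ∫_{0}^{1} sin(4·π·u)^2 du.
With ∫ sin(4·π·u)^2 du = u/2 - sin(4·π·u)·cos(4·π·u)/(8·π) + C, the region integral is √(3)/(16·π) + 5/12 and the full one is 1/2.
This works out to P = √(3)/(8·π) + 5/6.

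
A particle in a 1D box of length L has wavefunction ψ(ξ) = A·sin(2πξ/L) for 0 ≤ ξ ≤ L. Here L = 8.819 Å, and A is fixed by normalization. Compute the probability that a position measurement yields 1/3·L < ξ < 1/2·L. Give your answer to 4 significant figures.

|ψ|² is the probability density, so P = ∫_{1/3·L}^{1/2·L} |ψ|² dξ.
The normalization integral ∫|ψ|²dξ over the whole domain equals L/2·A², and A² cancels in the ratio.
In terms of u = ξ/L (A² and the length scale cancel between numerator and denominator), P = [∫_{1/3}^{1/2} sin(2·π·u)^2 du] / [∫_{0}^{1} sin(2·π·u)^2 du].
An antiderivative of sin(2·π·u)^2 is u/2 - sin(4·π·u)/(8·π); evaluating from 1/3 to 1/2 gives -√(3)/(16·π) + 1/12, while the full integral is 1/2.
This works out to P = (-√(3)/8 + π/6)/π.

P ≈ 0.09775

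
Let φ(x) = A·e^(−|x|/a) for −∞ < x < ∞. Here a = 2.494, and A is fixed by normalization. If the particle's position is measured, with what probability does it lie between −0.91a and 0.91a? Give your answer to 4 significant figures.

The probability is P = ∫ |φ|² dx over [−0.91a, 0.91a].
The normalization integral ∫|φ|²dx over the whole domain equals a·A², and A² cancels in the ratio.
By symmetry take twice the x ≥ 0 contribution in numerator and denominator; the 2's cancel. Let u = x/a; then A² and the length scale cancel, so P = ∫_{0}^{0.91} e^(-2·u) du ÷ ∫_{0}^{∞} e^(-2·u) du.
An antiderivative of e^(-2·u) is -e^(-2·u)/2; evaluating from 0 to 0.91 gives 1/2 - e^(-91/50)/2, while the full integral is 1/2.
Evaluating gives P = 0.83797.

P ≈ 0.8380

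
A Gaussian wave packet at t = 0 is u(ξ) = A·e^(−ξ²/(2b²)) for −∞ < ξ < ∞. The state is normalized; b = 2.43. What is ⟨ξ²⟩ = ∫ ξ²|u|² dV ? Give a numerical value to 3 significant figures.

⟨ξ^2⟩ ≈ 2.95

By definition ⟨ξ²⟩ = ∫ ξ^2 |u(ξ)|² dξ.
The ratio of the moment integral to the normalization integral gives ⟨ξ²⟩ = b^2/2.
Putting b = 2.43 gives 2.952.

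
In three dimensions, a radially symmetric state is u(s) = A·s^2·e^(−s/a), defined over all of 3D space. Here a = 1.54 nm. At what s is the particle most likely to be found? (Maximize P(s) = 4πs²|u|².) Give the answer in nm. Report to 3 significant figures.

Set d/ds [P(s) = 4πs²|u|²] = 0 and solve for s > 0.
Solving yields s = 3·a.
With a = 1.54, the most probable radial distance is 4.620 nm.

s ≈ 4.62 nm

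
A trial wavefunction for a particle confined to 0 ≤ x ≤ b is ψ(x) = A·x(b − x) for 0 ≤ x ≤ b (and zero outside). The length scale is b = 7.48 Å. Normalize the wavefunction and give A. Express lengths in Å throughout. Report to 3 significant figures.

Normalization requires ∫|ψ|² dx = 1, integrated from 0 to b.
Expanding the polynomial and integrating term by term, ∫|ψ|² dx = A²·(b^5/30).
Substituting b = 7.48 gives A² = 0.001281, so A = 0.03579.

A ≈ 0.0358 Å^(-5/2)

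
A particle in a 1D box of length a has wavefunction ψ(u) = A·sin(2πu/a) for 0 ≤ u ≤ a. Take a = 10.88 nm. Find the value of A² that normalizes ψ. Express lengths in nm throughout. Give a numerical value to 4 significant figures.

A^2 ≈ 0.1838 nm^(-1)

We need A² ∫|f|² du = 1, taking the integral from 0 to a.
Using sin²θ = (1 − cos 2θ)/2, carrying out the integral gives A² · a/2.
So A² = (a/2)^(−1).
Substituting a = 10.88 gives A² = 0.18382, so A = 0.42875.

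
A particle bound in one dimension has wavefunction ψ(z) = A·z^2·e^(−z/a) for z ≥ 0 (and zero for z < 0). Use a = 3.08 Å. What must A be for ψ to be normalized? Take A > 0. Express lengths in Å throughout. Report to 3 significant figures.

A ≈ 0.0694 Å^(-5/2)

Normalization requires ∫|ψ|² dz = 1, integrated from 0 to ∞.
Carrying out the integral gives A² · 3·a^5/4.
So A² = (3·a^5/4)^(−1).
Plugging in a = 3.08 yields A = 0.06936.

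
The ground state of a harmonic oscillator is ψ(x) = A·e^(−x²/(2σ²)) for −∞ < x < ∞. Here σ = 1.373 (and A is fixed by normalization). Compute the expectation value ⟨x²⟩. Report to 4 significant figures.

By definition ⟨x²⟩ = ∫ x^2 |ψ(x)|² dx.
With ∫_{−∞}^{∞} x^(2m) e^(−αx²) dx = (2m−1)!!·√π / (2^m α^(m+1/2)), since the A² factors cancel between numerator and denominator, ⟨x²⟩ = σ^2/2.
With σ = 1.373, ⟨x^2⟩ = 0.94256.

⟨x^2⟩ ≈ 0.9426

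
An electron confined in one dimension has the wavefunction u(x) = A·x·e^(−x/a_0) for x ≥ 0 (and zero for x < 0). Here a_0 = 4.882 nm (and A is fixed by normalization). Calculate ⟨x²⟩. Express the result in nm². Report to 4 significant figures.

The expectation value is the |u|²-weighted average of x^2: ∫ x^2|u|² dx.
Evaluating both integrals, ⟨x²⟩ = 3·a_0^2.
Putting a_0 = 4.882 gives 71.502.

⟨x^2⟩ ≈ 71.50 nm^2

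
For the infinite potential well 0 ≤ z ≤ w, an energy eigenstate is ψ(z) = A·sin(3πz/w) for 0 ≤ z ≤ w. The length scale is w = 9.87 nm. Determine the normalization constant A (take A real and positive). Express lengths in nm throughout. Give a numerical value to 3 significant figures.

Normalization requires ∫|ψ|² dz = 1, integrated from 0 to w.
With ψ = A·sin(3πz/w), the integral evaluates to A²·[w/2].
Hence A² = 1/[w/2].
Substituting w = 9.87 gives A² = 0.2026, so A = 0.4501.

A ≈ 0.450 nm^(-1/2)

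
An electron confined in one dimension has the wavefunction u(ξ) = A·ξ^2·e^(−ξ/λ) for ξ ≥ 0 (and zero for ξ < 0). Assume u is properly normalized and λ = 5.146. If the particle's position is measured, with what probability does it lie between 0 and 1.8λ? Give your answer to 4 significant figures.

P ≈ 0.2936

P = ∫_{0}^{1.8λ} |u(ξ)|² dξ.
With A² fixed by ∫|u|² = 1, i.e. A² = (3·λ^5/4)^(−1), substitute and integrate.
In terms of t = ξ/λ (A² and the length scale cancel between numerator and denominator), P = [∫_{0}^{1.8} t^4·e^(-2·t) dt] / [∫_{0}^{∞} t^4·e^(-2·t) dt].
An antiderivative of t^4·e^(-2·t) is -(t^4/2 + t^3 + 3·t^2/2 + 3·t/2 + 3/4)·e^(-2·t); evaluating from 0 to 1.8 gives ≈ 0.220171, while the full integral is 3/4.
The result is P = 0.29356.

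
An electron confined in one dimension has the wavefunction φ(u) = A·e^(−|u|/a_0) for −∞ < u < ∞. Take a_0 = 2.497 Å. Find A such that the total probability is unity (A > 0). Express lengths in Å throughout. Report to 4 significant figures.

A ≈ 0.6328 Å^(-1/2)

The normalization condition is ∫|φ|² du = 1 from −∞ to ∞.
The integral (without the A² prefactor) comes out to a_0.
Setting this equal to 1 gives A² = 1/(a_0).
Plugging in a_0 = 2.497 yields A = 0.63284.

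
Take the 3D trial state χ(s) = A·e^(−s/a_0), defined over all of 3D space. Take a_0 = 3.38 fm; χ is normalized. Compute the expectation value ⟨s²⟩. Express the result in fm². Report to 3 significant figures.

⟨s^2⟩ ≈ 34.3 fm^2

⟨s²⟩ = ∫ s^2 |χ|² 4πs² ds over the full domain.
Using ∫₀^∞ sⁿ e^(−αs) ds = n!/αⁿ⁺¹, since the A² factors cancel between numerator and denominator, ⟨s²⟩ = 3·a_0^2.
Putting a_0 = 3.38 gives 34.27.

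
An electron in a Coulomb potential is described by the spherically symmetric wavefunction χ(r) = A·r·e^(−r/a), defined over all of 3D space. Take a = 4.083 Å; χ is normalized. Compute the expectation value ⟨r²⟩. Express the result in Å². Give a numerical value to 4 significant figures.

⟨r^2⟩ ≈ 125.0 Å^2

By definition ⟨r²⟩ = ∫ r^2 |χ(r)|² 4πr² dr.
Since the A² factors cancel between numerator and denominator, ⟨r²⟩ = 15·a^2/2.
Putting a = 4.083 gives 125.03.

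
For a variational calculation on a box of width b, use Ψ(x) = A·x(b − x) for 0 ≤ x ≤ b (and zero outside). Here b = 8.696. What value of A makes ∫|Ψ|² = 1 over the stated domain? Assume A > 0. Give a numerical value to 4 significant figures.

Require ∫ |Ψ|² dx = 1 over the whole domain.
Carrying out the integral gives A² · b^5/30.
Setting this equal to 1 gives A² = 1/(b^5/30).
Plugging in b = 8.696 yields A = 0.024562.

A ≈ 0.02456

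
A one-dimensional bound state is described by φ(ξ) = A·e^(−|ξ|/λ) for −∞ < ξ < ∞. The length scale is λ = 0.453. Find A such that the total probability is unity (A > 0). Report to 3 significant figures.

The normalization condition is ∫|φ|² dξ = 1 from −∞ to ∞.
Carrying out the integral gives A² · λ.
Setting this equal to 1 gives A² = 1/(λ).
Plugging in λ = 0.453 yields A = 1.486.

A ≈ 1.49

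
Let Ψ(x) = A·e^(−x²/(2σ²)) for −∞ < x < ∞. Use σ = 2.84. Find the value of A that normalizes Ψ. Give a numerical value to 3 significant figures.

Require ∫ |Ψ|² dx = 1 over the whole domain.
With ∫_{−∞}^{∞} x^(2m) e^(−αx²) dx = (2m−1)!!·√π / (2^m α^(m+1/2)), ∫|Ψ|² dx = A²·(√(π)·σ).
Substituting σ = 2.84 gives A² = 0.1987, so A = 0.4457.

A ≈ 0.446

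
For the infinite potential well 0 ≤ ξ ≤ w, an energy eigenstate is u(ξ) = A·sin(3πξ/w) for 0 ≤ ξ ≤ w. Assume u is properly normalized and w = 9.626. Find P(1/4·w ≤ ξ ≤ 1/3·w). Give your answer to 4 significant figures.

|u|² is the probability density, so P = ∫_{1/4·w}^{1/3·w} |u|² dξ.
The normalization integral ∫|u|²dξ over the whole domain equals w/2·A², and A² cancels in the ratio.
Let t = ξ/w; then A² and the length scale cancel, so P = ∫_{1/4}^{1/3} sin(3·π·t)^2 dt ÷ ∫_{0}^{1} sin(3·π·t)^2 dt.
With ∫ sin(3·π·t)^2 dt = t/2 - sin(6·π·t)/(12·π) + C, the region integral is 1/24 - 1/(12·π) and the full one is 1/2.
Taking the ratio, P = (-2 + π)/(12·π).

P ≈ 0.03028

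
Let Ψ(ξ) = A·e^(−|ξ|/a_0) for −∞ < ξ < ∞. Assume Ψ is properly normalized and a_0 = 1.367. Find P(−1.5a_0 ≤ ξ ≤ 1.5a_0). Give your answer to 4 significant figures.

P ≈ 0.9502

P = ∫_{−1.5a_0}^{1.5a_0} |Ψ(ξ)|² dξ.
With A² fixed by ∫|Ψ|² = 1, i.e. A² = (a_0)^(−1), substitute and integrate.
Both integrals are even about ξ = 0, so only the ξ ≥ 0 halves are needed (the factors of 2 cancel). Let u = ξ/a_0; then A² and the length scale cancel, so P = ∫_{0}^{1.5} e^(-2·u) du ÷ ∫_{0}^{∞} e^(-2·u) du.
Using ∫ e^(-2·u) du = -e^(-2·u)/2, the numerator is 1/2 - e^(-3)/2 and the denominator is 1/2.
Evaluating gives P = 0.95021.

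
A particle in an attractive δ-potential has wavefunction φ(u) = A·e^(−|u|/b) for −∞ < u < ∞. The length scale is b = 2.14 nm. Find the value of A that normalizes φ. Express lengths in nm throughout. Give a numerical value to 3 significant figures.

A ≈ 0.684 nm^(-1/2)

We need A² ∫|f|² du = 1, taking the integral from −∞ to ∞.
With φ = A·e^(−|u|/b), the integral evaluates to A²·[b].
Setting this equal to 1 gives A² = 1/(b).
With b = 2.14: A² = 0.4673 and A = 0.6836.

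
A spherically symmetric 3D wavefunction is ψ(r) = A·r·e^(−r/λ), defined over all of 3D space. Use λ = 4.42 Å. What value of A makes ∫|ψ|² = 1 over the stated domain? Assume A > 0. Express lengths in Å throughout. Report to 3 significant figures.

A ≈ 0.00793 Å^(-5/2)

Require ∫ |ψ|² 4πr² dr = 1 over the whole domain.
The angular integral contributes 4π, leaving ∫₀^∞ r²|ψ|² dr.
Using ∫₀^∞ rⁿ e^(−αr) dr = n!/αⁿ⁺¹, ∫|ψ|² 4πr² dr = A²·(3·π·λ^5).
Setting this equal to 1 gives A² = 1/(3·π·λ^5).
Plugging in λ = 4.42 yields A = 0.007931.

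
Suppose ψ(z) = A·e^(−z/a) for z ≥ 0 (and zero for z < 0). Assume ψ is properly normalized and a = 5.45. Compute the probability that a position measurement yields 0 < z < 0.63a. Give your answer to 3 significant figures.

The probability is P = ∫ |ψ|² dz over [0, 0.63a].
Since A² = 1/(a/2), this is the region integral divided by the full normalization integral.
In terms of u = z/a (A² and the length scale cancel between numerator and denominator), P = [∫_{0}^{0.63} e^(-2·u) du] / [∫_{0}^{∞} e^(-2·u) du].
An antiderivative of e^(-2·u) is -e^(-2·u)/2; evaluating from 0 to 0.63 gives 1/2 - e^(-63/50)/2, while the full integral is 1/2.
This works out to P = 0.7163.

P ≈ 0.716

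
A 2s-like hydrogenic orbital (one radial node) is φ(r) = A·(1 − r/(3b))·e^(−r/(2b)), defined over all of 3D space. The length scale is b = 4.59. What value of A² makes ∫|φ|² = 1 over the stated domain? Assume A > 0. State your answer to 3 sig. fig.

We need A² ∫|f|² 4πr² dr = 1, taking the integral from 0 to ∞.
The integral (without the A² prefactor) comes out to 8·π·b^3/3.
Setting this equal to 1 gives A² = 1/(8·π·b^3/3).
Plugging in b = 4.59 yields A = 0.03513.

A^2 ≈ 0.00123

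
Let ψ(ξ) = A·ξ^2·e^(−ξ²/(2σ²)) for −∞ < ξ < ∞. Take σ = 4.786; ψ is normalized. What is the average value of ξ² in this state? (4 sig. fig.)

By definition ⟨ξ²⟩ = ∫ ξ^2 |ψ(ξ)|² dξ.
Evaluating both integrals, ⟨ξ²⟩ = 5·σ^2/2.
Putting σ = 4.786 gives 57.264.

⟨ξ^2⟩ ≈ 57.26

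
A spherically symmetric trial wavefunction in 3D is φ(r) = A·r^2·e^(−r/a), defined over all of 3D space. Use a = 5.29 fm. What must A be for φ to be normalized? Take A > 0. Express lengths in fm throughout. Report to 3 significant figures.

A ≈ 0.000349 fm^(-7/2)

The normalization condition is ∫|φ|² 4πr² dr = 1 from 0 to ∞.
In 3D with spherical symmetry the volume element is 4πr² dr.
∫|φ|² 4πr² dr = A²·(45·π·a^7/2).
Setting this equal to 1 gives A² = 1/(45·π·a^7/2).
Plugging in a = 5.29 yields A = 0.0003493.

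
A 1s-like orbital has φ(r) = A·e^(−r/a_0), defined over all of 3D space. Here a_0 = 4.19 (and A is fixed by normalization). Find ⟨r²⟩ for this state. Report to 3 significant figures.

⟨r²⟩ = ∫ r^2 |φ|² 4πr² dr over the full domain.
Using ∫₀^∞ rⁿ e^(−αr) dr = n!/αⁿ⁺¹, since the A² factors cancel between numerator and denominator, ⟨r²⟩ = 3·a_0^2.
With a_0 = 4.19, ⟨r^2⟩ = 52.67.

⟨r^2⟩ ≈ 52.7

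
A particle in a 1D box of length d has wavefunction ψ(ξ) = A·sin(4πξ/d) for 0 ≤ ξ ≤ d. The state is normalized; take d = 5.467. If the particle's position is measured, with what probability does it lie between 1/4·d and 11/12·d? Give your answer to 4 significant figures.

P ≈ 0.7011

P = ∫_{1/4·d}^{11/12·d} |ψ(ξ)|² dξ.
The normalization integral ∫|ψ|²dξ over the whole domain equals d/2·A², and A² cancels in the ratio.
Let u = ξ/d; then A² and the length scale cancel, so P = ∫_{1/4}^{11/12} sin(4·π·u)^2 du ÷ ∫_{0}^{1} sin(4·π·u)^2 du.
An antiderivative of sin(4·π·u)^2 is u/2 - sin(4·π·u)·cos(4·π·u)/(8·π); evaluating from 1/4 to 11/12 gives √(3)/(32·π) + 1/3, while the full integral is 1/2.
Taking the ratio, P = √(3)/(16·π) + 2/3.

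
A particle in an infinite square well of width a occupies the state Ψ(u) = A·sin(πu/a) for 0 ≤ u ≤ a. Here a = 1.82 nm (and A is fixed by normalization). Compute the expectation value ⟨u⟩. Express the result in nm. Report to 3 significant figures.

The expectation value is the |Ψ|²-weighted average of u: ∫ u|Ψ|² du.
Using sin²θ = (1 − cos 2θ)/2, since the A² factors cancel between numerator and denominator, ⟨u⟩ = a/2.
With a = 1.82, ⟨u⟩ = 0.9100.

⟨u⟩ ≈ 0.910 nm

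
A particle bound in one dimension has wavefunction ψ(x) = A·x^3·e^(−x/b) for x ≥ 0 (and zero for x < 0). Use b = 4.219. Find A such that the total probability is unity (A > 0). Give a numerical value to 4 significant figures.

Require ∫ |ψ|² dx = 1 over the whole domain.
The integral (without the A² prefactor) comes out to 45·b^7/8.
Hence A² = 1/[45·b^7/8].
With b = 4.219: A² = 0.0000074716 and A = 0.0027334.

A ≈ 0.002733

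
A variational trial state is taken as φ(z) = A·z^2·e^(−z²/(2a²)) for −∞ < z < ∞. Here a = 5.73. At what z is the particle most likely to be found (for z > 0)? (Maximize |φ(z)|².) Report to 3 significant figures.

z ≈ 8.10

Set d/dz [|φ(z)|²] = 0 and solve for z > 0.
This gives z = √(2)·a.
With a = 5.73, the value of z > 0 at which the probability density is greatest is 8.103.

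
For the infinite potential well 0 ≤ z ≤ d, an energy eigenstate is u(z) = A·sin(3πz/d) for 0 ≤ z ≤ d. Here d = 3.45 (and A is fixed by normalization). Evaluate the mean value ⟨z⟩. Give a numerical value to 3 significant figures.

The expectation value is the |u|²-weighted average of z: ∫ z|u|² dz.
With ∫₀^d sin²(nπz/d) dz = d/2, since the A² factors cancel between numerator and denominator, ⟨z⟩ = d/2.
With d = 3.45, ⟨z⟩ = 1.725.

⟨z⟩ ≈ 1.73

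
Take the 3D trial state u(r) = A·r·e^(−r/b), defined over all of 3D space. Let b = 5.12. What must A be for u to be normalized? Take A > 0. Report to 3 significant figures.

The normalization condition is ∫|u|² 4πr² dr = 1 from 0 to ∞.
(Spherical symmetry: dV = 4πr² dr.)
∫|u|² 4πr² dr = A²·(3·π·b^5).
With b = 5.12: A² = 0.00003016 and A = 0.005491.

A ≈ 0.00549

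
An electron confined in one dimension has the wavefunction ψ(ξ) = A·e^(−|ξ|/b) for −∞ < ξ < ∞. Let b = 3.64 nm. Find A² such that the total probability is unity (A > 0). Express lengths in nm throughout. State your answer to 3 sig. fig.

A^2 ≈ 0.275 nm^(-1)

We need A² ∫|f|² dξ = 1, taking the integral from −∞ to ∞.
Carrying out the integral gives A² · b.
Setting this equal to 1 gives A² = 1/(b).
With b = 3.64: A² = 0.2747 and A = 0.5241.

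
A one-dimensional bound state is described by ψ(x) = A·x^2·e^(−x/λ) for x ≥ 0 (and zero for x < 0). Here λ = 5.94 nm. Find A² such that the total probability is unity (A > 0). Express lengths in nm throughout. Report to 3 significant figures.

A^2 ≈ 0.000180 nm^(-5)

Require ∫ |ψ|² dx = 1 over the whole domain.
With ψ = A·x^2·e^(−x/λ), the integral evaluates to A²·[3·λ^5/4].
Plugging in λ = 5.94 yields A = 0.01343.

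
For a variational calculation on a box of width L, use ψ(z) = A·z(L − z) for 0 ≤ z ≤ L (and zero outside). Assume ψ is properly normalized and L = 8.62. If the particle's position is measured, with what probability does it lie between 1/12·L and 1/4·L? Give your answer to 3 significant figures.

P ≈ 0.0984

The probability is P = ∫ |ψ|² dz over [1/12·L, 1/4·L].
With A² fixed by ∫|ψ|² = 1, i.e. A² = (L^5/30)^(−1), substitute and integrate.
Substituting u = z/L, A² and the length scale cancel in the ratio: P = ∫_{1/12}^{1/4} u^2·(1 - u)^2 du / ∫_{0}^{1} u^2·(1 - u)^2 du.
Using ∫ u^2·(1 - u)^2 du = u^3·(6·u^2 - 15·u + 10)/30, the numerator is ≈ 0.0032809 and the denominator is 1/30.
Taking the ratio, P = 0.09843.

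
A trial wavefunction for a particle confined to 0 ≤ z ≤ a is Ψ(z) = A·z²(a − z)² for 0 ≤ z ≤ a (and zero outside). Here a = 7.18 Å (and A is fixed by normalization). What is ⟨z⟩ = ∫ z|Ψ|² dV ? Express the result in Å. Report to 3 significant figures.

⟨z⟩ ≈ 3.59 Å

By definition ⟨z⟩ = ∫ z |Ψ(z)|² dz.
The ratio of the moment integral to the normalization integral gives ⟨z⟩ = a/2.
With a = 7.18, ⟨z⟩ = 3.590.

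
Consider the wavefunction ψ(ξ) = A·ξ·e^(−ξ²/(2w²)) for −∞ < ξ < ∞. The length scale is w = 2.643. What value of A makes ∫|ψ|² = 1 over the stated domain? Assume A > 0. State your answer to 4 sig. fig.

A ≈ 0.2472

Require ∫ |ψ|² dξ = 1 over the whole domain.
∫|ψ|² dξ = A²·(√(π)·w^3/2).
So A² = (√(π)·w^3/2)^(−1).
With w = 2.643: A² = 0.061117 and A = 0.24722.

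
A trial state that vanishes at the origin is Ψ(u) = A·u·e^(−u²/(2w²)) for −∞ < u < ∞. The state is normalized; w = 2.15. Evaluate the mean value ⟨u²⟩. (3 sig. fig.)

The expectation value is the |Ψ|²-weighted average of u^2: ∫ u^2|Ψ|² du.
Evaluating both integrals, ⟨u²⟩ = 3·w^2/2.
Putting w = 2.15 gives 6.934.

⟨u^2⟩ ≈ 6.93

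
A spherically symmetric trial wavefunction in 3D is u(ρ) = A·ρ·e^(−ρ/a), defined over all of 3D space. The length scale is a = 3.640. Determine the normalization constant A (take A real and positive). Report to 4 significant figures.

A ≈ 0.01289

The normalization condition is ∫|u|² 4πρ² dρ = 1 from 0 to ∞.
(Spherical symmetry: dV = 4πρ² dρ.)
Using ∫₀^∞ ρⁿ e^(−αρ) dρ = n!/αⁿ⁺¹, carrying out the integral gives A² · 3·π·a^5.
Setting this equal to 1 gives A² = 1/(3·π·a^5).
Substituting a = 3.640 gives A² = 0.00016604, so A = 0.012886.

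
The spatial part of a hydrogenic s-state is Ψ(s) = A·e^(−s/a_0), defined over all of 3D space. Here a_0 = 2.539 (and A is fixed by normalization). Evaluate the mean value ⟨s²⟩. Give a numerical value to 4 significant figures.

⟨s^2⟩ ≈ 19.34

⟨s²⟩ = ∫ s^2 |Ψ|² 4πs² ds over the full domain.
The ratio of the moment integral to the normalization integral gives ⟨s²⟩ = 3·a_0^2.
With a_0 = 2.539, ⟨s^2⟩ = 19.340.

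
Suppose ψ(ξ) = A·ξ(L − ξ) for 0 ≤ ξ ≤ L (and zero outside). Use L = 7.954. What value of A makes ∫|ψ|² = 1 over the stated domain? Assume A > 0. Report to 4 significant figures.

Require ∫ |ψ|² dξ = 1 over the whole domain.
The integral (without the A² prefactor) comes out to L^5/30.
So A² = (L^5/30)^(−1).
Plugging in L = 7.954 yields A = 0.030697.

A ≈ 0.03070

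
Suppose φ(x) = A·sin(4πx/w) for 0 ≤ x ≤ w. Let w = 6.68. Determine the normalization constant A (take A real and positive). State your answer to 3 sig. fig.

A ≈ 0.547

Normalization requires ∫|φ|² dx = 1, integrated from 0 to w.
Using sin²θ = (1 − cos 2θ)/2, ∫|φ|² dx = A²·(w/2).
Setting this equal to 1 gives A² = 1/(w/2).
Substituting w = 6.68 gives A² = 0.2994, so A = 0.5472.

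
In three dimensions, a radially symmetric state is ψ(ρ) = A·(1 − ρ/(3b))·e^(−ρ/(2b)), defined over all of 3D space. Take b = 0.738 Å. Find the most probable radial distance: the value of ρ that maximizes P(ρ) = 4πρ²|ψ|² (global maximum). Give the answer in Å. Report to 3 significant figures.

ρ ≈ 0.738 Å

Differentiate P(ρ) = 4πρ²|ψ|² with respect to ρ and set to zero.
This gives ρ = b.
With b = 0.738, the most probable radial distance is 0.7380 Å.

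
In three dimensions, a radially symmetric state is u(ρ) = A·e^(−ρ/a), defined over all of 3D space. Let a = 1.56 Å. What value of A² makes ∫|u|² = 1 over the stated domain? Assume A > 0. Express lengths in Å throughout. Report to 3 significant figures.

We need A² ∫|f|² 4πρ² dρ = 1, taking the integral from 0 to ∞.
In 3D with spherical symmetry the volume element is 4πρ² dρ.
Recall ∫₀^∞ ρ^m e^(−ρ/β) dρ = m!·β^(m+1), the integral (without the A² prefactor) comes out to π·a^3.
Setting this equal to 1 gives A² = 1/(π·a^3).
Plugging in a = 1.56 yields A = 0.2896.

A^2 ≈ 0.0838 Å^(-3)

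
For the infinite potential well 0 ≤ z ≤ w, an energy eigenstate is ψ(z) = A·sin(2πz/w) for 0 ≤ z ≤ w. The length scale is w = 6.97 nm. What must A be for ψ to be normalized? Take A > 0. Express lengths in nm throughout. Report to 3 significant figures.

The normalization condition is ∫|ψ|² dz = 1 from 0 to w.
Carrying out the integral gives A² · w/2.
Setting this equal to 1 gives A² = 1/(w/2).
Plugging in w = 6.97 yields A = 0.5357.

A ≈ 0.536 nm^(-1/2)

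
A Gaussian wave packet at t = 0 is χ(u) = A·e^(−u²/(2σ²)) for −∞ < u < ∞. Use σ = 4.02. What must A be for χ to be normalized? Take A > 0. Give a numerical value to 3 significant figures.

A ≈ 0.375

Normalization requires ∫|χ|² du = 1, integrated from −∞ to ∞.
Using the Gaussian integral ∫_{−∞}^{∞} e^(−αu²) du = √(π/α), with χ = A·e^(−u²/(2σ²)), the integral evaluates to A²·[√(π)·σ].
Setting this equal to 1 gives A² = 1/(√(π)·σ).
With σ = 4.02: A² = 0.1403 and A = 0.3746.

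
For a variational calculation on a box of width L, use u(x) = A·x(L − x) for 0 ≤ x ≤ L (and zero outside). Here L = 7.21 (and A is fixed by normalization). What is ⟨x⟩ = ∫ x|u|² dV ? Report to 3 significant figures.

⟨x⟩ ≈ 3.61

By definition ⟨x⟩ = ∫ x |u(x)|² dx.
Evaluating both integrals, ⟨x⟩ = L/2.
Putting L = 7.21 gives 3.605.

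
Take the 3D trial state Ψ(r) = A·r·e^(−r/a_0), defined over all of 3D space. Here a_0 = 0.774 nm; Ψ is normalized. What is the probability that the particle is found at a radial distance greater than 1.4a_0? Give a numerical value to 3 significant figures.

Integrate the radial probability density 4πr²|Ψ|² over r > 1.4a_0.
Normalization gives A² = 1/(3·π·a_0^5).
Let u = r/a_0; then A², 4π and the length scale all cancel, so P = ∫_{1.4}^{∞} u^4·e^(-2·u) du ÷ ∫_{0}^{∞} u^4·e^(-2·u) du.
With ∫ u^4·e^(-2·u) du = -(u^4/2 + u^3 + 3·u^2/2 + 3·u/2 + 3/4)·e^(-2·u) + C, the region integral is ≈ 0.63576 and the full one is 3/4.
Taking the ratio yields P = 0.8477.

P ≈ 0.848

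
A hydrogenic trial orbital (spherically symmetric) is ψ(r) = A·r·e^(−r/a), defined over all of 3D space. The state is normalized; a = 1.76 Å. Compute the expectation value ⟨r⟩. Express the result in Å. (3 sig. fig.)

⟨r⟩ ≈ 4.40 Å

The expectation value is the |ψ|²-weighted average of r: ∫ r|ψ|² 4πr² dr.
Recall ∫₀^∞ r^m e^(−r/β) dr = m!·β^(m+1), evaluating both integrals, ⟨r⟩ = 5·a/2.
Putting a = 1.76 gives 4.400.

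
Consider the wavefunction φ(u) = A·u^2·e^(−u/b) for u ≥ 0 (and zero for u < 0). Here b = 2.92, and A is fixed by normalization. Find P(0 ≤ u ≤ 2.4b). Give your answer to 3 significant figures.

The probability is P = ∫ |φ|² du over [0, 2.4b].
Since A² = 1/(3·b^5/4), this is the region integral divided by the full normalization integral.
Substituting t = u/b, A² and the length scale cancel in the ratio: P = ∫_{0}^{2.4} t^4·e^(-2·t) dt / ∫_{0}^{∞} t^4·e^(-2·t) dt.
Using ∫ t^4·e^(-2·t) dt = -(t^4/2 + t^3 + 3·t^2/2 + 3·t/2 + 3/4)·e^(-2·t), the numerator is ≈ 0.39281 and the denominator is 3/4.
Evaluating gives P = 0.5237.

P ≈ 0.524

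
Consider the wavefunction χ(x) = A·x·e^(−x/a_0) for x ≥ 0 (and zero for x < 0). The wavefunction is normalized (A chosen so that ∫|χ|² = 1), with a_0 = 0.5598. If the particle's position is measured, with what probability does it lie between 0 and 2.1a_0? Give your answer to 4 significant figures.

P = ∫_{0}^{2.1a_0} |χ(x)|² dx.
With A² fixed by ∫|χ|² = 1, i.e. A² = (a_0^3/4)^(−1), substitute and integrate.
Substituting u = x/a_0, A² and the length scale cancel in the ratio: P = ∫_{0}^{2.1} u^2·e^(-2·u) du / ∫_{0}^{∞} u^2·e^(-2·u) du.
With ∫ u^2·e^(-2·u) du = -(2·u^2 + 2·u + 1)·e^(-2·u)/4 + C, the region integral is 1/4 - 701·e^(-21/5)/200 and the full one is 1/4.
The result is P = 0.78976.

P ≈ 0.7898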